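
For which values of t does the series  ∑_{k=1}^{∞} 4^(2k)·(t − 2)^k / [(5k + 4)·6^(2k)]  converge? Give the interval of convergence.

Ratio test: |a_{k+1}/a_k| = [(5k + 4)/(5(k+1) + 4)] · 16/36 → 4/9 as k → ∞.
The series converges when 4/9 · |t − 2| < 1, giving R = 9/4.
When t = 17/4, the terms are asymptotic to a nonzero constant times 1/k, so the series diverges by limit comparison with Σ 1/k.
Check t = -1/4: the terms alternate in sign and decrease monotonically to 0 in absolute value (size ~ c/k), so the alternating series test gives convergence.

[-1/4, 17/4)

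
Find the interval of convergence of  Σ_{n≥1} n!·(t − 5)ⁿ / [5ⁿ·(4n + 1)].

{5}

Ratio test: |a_{n+1}/a_n| = (n+1) · 1/5 · (4n + 1)/(4(n+1) + 1) → ∞ as n → ∞.
The ratio grows without bound, so the series diverges whenever (t − 5) ≠ 0; it converges only at t = 5. R = 0.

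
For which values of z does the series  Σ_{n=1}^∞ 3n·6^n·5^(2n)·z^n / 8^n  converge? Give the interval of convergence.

(-4/75, 4/75)

By the ratio test, |a_{n+1}/a_n| = [3(n+1)/3n] · 6·25/8 → 75/4.
The series converges when 75/4 · |z| < 1, giving R = 4/75.
When z = 4/75, the terms have absolute value of order n, which does not tend to 0, so the series diverges by the divergence test.
Endpoint z = -4/75: the terms have absolute value of order n, which does not tend to 0, so the series diverges by the divergence test.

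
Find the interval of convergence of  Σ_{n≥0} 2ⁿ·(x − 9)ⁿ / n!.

(−∞, ∞)

The ratio of consecutive coefficients is 2 · 1/(n+1) → 0.
Since the limit is 0 < 1 for every x, the series converges on all of ℝ and R = ∞.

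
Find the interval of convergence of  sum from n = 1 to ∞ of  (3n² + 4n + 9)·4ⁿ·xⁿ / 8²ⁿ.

(-16, 16)

The ratio of consecutive coefficients is [(3(n+1)² + 4(n+1) + 9)/(3n² + 4n + 9)] · 4/64 → 1/16.
Thus R = 1/(1/16) = 16.
Endpoint x = 16: the n-th term does not approach 0; divergence by the term test.
Endpoint x = -16: the terms have absolute value of order n², which does not tend to 0, so the series diverges by the divergence test.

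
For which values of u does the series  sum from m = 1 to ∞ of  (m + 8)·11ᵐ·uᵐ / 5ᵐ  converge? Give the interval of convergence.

Ratio test: |a_{m+1}/a_m| = [((m+1) + 8)/(m + 8)] · 11/5 → 11/5 as m → ∞.
Hence the series converges for |u| < 1/(11/5) = 5/11, so the radius of convergence is 5/11.
When u = 5/11, the terms have absolute value of order m, which does not tend to 0, so the series diverges by the divergence test.
At u = -5/11: the m-th term does not approach 0; divergence by the term test.

(-5/11, 5/11)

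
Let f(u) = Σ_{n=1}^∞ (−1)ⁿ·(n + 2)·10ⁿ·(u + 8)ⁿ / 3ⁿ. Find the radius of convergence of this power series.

Ratio test: |a_{n+1}/a_n| = [((n+1) + 2)/(n + 2)] · 10/3 → 10/3 as n → ∞.
The series converges when 10/3 · |u + 8| < 1, giving R = 3/10.

R = 3/10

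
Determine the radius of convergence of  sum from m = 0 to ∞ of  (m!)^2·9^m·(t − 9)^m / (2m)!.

R = 4/9

The ratio of consecutive coefficients is (m+1)²/[(2m+1)·(2m+2)] · 9 → 9/4.
Hence the series converges for |t − 9| < 1/(9/4) = 4/9, so the radius of convergence is 4/9.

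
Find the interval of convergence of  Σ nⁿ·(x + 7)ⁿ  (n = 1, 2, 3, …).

By the Cauchy root test, |a_n|^(1/n) = n → ∞.
Since the n-th root of |a_n| is unbounded, the series converges only at x = -7; R = 0.

{-7}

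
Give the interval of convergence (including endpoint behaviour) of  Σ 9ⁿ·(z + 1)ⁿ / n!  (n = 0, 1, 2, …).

(−∞, ∞)

Apply the ratio test: |a_{n+1}| / |a_n| = 9 · 1/(n+1), which tends to 0 as n → ∞.
Since the limit is 0 < 1 for every z, the series converges on all of ℝ and R = ∞.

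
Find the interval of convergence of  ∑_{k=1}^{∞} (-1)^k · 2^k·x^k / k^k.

(−∞, ∞)

Applying the root test, |a_k|^(1/k) = 2/k → 0.
The limit is 0 for every x, so R = ∞.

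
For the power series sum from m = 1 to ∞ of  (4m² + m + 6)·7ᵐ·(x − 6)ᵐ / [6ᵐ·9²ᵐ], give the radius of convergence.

Ratio test: |a_{m+1}/a_m| = [(4(m+1)² + (m+1) + 6)/(4m² + m + 6)] · 7/(6·81) → 7/486 as m → ∞.
Thus R = 1/(7/486) = 486/7.

R = 486/7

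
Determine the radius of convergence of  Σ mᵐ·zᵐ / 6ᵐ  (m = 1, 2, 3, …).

By the Cauchy root test, |a_m|^(1/m) = m/6 → ∞.
Since the m-th root of |a_m| is unbounded, the series converges only at z = 0; R = 0.

R = 0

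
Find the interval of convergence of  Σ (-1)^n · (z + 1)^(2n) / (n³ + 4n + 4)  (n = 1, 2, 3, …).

The ratio of consecutive coefficients is (n³ + 4n + 4)/((n+1)³ + 4(n+1) + 4) → 1.
Writing y = (z + 1)², the series in y has radius 1, so |z + 1| < √(1) = 1 and R = 1.
When z = 0, absolute convergence follows by limit comparison with Σ 1/n³.
Endpoint z = -2: the terms are on the order of 1/n³, so the series converges absolutely by comparison with the p-series (p = 3 > 1).

[-2, 0]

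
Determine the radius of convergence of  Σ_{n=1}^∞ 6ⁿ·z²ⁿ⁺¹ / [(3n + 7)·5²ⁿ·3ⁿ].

Apply the ratio test: |a_{n+1}| / |a_n| = [(3n + 7)/(3(n+1) + 7)] · 6/(25·3), which tends to 2/25 as n → ∞.
Successive powers of z differ by 2, so the series converges when |z|² · 2/25 < 1, i.e. |z| < √(25/2). So R = 5√2/2.

R = 5√2/2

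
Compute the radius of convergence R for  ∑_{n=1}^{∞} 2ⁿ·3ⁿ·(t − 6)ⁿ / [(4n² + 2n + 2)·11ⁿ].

Ratio test: |a_{n+1}/a_n| = [(4n² + 2n + 2)/(4(n+1)² + 2(n+1) + 2)] · 2·3/11 → 6/11 as n → ∞.
Convergence for |t − 6| · 6/11 < 1, i.e. |t − 6| < 11/6. So R = 11/6.

R = 11/6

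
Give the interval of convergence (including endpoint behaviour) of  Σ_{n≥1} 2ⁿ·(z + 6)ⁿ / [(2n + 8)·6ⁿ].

Ratio test: |a_{n+1}/a_n| = [(2n + 8)/(2(n+1) + 8)] · 2/6 → 1/3 as n → ∞.
Thus R = 1/(1/3) = 3.
Endpoint z = -3: the terms are asymptotic to a nonzero constant times 1/n, so the series diverges by limit comparison with Σ 1/n.
At z = -9: the terms alternate in sign and decrease monotonically to 0 in absolute value (size ~ c/n), so the alternating series test gives convergence.

[-9, -3)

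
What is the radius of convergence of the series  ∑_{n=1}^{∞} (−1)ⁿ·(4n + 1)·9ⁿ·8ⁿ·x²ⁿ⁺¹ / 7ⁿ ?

R = √14/12

The ratio of consecutive coefficients is [(4(n+1) + 1)/(4n + 1)] · 9·8/7 → 72/7.
Writing y = x², the series in y has radius 7/72, so |x| < √(7/72) and R = √14/12.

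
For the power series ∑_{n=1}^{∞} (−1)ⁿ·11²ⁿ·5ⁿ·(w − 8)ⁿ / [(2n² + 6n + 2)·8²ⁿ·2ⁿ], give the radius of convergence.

R = 128/605

Apply the ratio test: |a_{n+1}| / |a_n| = [(2n² + 6n + 2)/(2(n+1)² + 6(n+1) + 2)] · 121·5/(64·2), which tends to 605/128 as n → ∞.
The series converges when 605/128 · |w − 8| < 1, giving R = 128/605.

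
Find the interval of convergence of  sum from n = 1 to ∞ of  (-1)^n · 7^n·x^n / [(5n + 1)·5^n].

The ratio of consecutive coefficients is [(5n + 1)/(5(n+1) + 1)] · 7/5 → 7/5.
Hence the series converges for |x| < 1/(7/5) = 5/7, so the radius of convergence is 5/7.
Endpoint x = 5/7: the terms alternate in sign and decrease monotonically to 0 in absolute value (size ~ c/n), so the alternating series test gives convergence.
Endpoint x = -5/7: the terms behave like c/n; limit comparison with the harmonic series gives divergence.

(-5/7, 5/7]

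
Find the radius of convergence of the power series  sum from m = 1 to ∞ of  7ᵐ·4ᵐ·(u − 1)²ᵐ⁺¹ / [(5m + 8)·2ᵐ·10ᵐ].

R = √35/7

By the ratio test, |a_{m+1}/a_m| = [(5m + 8)/(5(m+1) + 8)] · 7·4/(2·10) → 7/5.
Since the exponent of (u − 1) increases by 2 each term, convergence requires |u − 1|² < 5/7, hence R = √35/7.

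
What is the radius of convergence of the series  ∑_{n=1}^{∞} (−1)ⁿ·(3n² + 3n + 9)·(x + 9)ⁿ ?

R = 1

The ratio of consecutive coefficients is (3(n+1)² + 3(n+1) + 9)/(3n² + 3n + 9) → 1.
Hence R = 1.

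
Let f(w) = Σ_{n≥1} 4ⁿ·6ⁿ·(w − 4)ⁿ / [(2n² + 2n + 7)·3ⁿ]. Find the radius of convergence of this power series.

Apply the ratio test: |a_{n+1}| / |a_n| = [(2n² + 2n + 7)/(2(n+1)² + 2(n+1) + 7)] · 4·6/3, which tends to 8 as n → ∞.
Convergence for |w − 4| · 8 < 1, i.e. |w − 4| < 1/8. So R = 1/8.

R = 1/8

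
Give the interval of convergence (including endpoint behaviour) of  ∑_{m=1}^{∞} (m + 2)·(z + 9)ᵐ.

(-10, -8)

By the ratio test, |a_{m+1}/a_m| = ((m+1) + 2)/(m + 2) → 1.
Hence R = 1.
At z = -8: the terms do not tend to 0, so the series diverges.
At z = -10: the m-th term does not approach 0; divergence by the term test.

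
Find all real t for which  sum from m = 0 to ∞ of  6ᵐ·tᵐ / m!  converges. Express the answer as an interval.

(−∞, ∞)

By the ratio test, |a_{m+1}/a_m| = 6 · 1/(m+1) → 0.
Since the limit is 0 < 1 for every t, the series converges on all of ℝ and R = ∞.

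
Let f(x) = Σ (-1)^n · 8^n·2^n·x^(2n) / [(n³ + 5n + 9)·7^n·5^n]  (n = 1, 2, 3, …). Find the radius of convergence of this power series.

R = √35/4

Ratio test: |a_{n+1}/a_n| = [(n³ + 5n + 9)/((n+1)³ + 5(n+1) + 9)] · 8·2/(7·5) → 16/35 as n → ∞.
Since the exponent of x increases by 2 each term, convergence requires |x|² < 35/16, hence R = √35/4.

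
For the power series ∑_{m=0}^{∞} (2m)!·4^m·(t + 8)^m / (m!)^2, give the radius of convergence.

R = 1/16

By the ratio test, |a_{m+1}/a_m| = (2m+1)·(2m+2)/(m+1)² · 4 → 16.
The series converges when 16 · |t + 8| < 1, giving R = 1/16.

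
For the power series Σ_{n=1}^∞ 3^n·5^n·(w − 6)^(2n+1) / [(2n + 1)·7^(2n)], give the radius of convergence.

R = 7√15/15

By the ratio test, |a_{n+1}/a_n| = [(2n + 1)/(2(n+1) + 1)] · 3·5/49 → 15/49.
Writing y = (w − 6)², the series in y has radius 49/15, so |w − 6| < √(49/15) and R = 7√15/15.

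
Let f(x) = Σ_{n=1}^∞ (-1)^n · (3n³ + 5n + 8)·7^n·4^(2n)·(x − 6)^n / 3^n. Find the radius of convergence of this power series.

R = 3/112

Ratio test: |a_{n+1}/a_n| = [(3(n+1)³ + 5(n+1) + 8)/(3n³ + 5n + 8)] · 7·16/3 → 112/3 as n → ∞.
Convergence for |x − 6| · 112/3 < 1, i.e. |x − 6| < 3/112. So R = 3/112.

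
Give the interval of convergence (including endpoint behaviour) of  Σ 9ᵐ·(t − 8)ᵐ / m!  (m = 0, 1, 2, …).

Ratio test: |a_{m+1}/a_m| = 9 · 1/(m+1) → 0 as m → ∞.
The limit is 0, so the series converges for all t; R = ∞.

(−∞, ∞)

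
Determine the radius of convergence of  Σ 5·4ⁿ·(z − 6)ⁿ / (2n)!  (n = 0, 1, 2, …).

Ratio test: |a_{n+1}/a_n| = 5/5 · 4 · 1/[(2n+1)·(2n+2)] → 0 as n → ∞.
The limit is 0, so the series converges for all z; R = ∞.

R = ∞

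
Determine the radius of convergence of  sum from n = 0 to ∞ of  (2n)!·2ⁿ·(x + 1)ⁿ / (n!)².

R = 1/8

By the ratio test, |a_{n+1}/a_n| = (2n+1)·(2n+2)/(n+1)² · 2 → 8.
Convergence for |x + 1| · 8 < 1, i.e. |x + 1| < 1/8. So R = 1/8.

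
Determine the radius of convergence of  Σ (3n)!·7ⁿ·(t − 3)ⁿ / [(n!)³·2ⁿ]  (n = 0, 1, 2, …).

Apply the ratio test: |a_{n+1}| / |a_n| = (3n+1)·(3n+2)·(3n+3)/(n+1)³ · 7/2, which tends to 189/2 as n → ∞.
Convergence for |t − 3| · 189/2 < 1, i.e. |t − 3| < 2/189. So R = 2/189.

R = 2/189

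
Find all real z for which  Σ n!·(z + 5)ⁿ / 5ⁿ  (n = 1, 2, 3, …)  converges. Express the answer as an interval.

By the ratio test, |a_{n+1}/a_n| = (n+1) · 1/5 → ∞.
Since the ratio → ∞, the series diverges for every z ≠ -5, and R = 0.

{-5}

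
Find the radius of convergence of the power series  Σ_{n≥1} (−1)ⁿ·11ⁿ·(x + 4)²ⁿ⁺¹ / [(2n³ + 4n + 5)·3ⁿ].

R = √33/11

Ratio test: |a_{n+1}/a_n| = [(2n³ + 4n + 5)/(2(n+1)³ + 4(n+1) + 5)] · 11/3 → 11/3 as n → ∞.
Successive powers of (x + 4) differ by 2, so the series converges when |x + 4|² · 11/3 < 1, i.e. |x + 4| < √(3/11). So R = √33/11.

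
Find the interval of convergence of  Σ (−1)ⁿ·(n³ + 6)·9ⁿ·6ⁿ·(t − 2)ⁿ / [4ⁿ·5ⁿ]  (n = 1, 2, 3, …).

(44/27, 64/27)

By the ratio test, |a_{n+1}/a_n| = [((n+1)³ + 6)/(n³ + 6)] · 9·6/(4·5) → 27/10.
Convergence for |t − 2| · 27/10 < 1, i.e. |t − 2| < 10/27. So R = 10/27.
Check t = 64/27: the n-th term does not approach 0; divergence by the term test.
Check t = 44/27: the terms have absolute value of order n³, which does not tend to 0, so the series diverges by the divergence test.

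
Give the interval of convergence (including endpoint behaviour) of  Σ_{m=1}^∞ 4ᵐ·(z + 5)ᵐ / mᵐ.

By the Cauchy root test, |a_m|^(1/m) = 4/m → 0.
The limit is 0 for every z, so R = ∞.

(−∞, ∞)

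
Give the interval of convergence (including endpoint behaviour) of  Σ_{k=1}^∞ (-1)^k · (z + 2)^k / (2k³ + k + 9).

[-3, -1]

Apply the ratio test: |a_{k+1}| / |a_k| = (2k³ + k + 9)/(2(k+1)³ + (k+1) + 9), which tends to 1 as k → ∞.
Convergence for |z + 2| < 1, so R = 1.
Check z = -1: the terms are on the order of 1/k³, so the series converges absolutely by comparison with the p-series (p = 3 > 1).
At z = -3: the terms are on the order of 1/k³, so the series converges absolutely by comparison with the p-series (p = 3 > 1).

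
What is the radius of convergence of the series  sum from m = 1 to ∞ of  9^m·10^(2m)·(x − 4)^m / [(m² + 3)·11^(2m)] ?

By the ratio test, |a_{m+1}/a_m| = [(m² + 3)/((m+1)² + 3)] · 9·100/121 → 900/121.
Thus R = 1/(900/121) = 121/900.

R = 121/900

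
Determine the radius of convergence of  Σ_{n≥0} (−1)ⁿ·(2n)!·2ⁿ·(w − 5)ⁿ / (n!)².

R = 1/8

By the ratio test, |a_{n+1}/a_n| = (2n+1)·(2n+2)/(n+1)² · 2 → 8.
The series converges when 8 · |w − 5| < 1, giving R = 1/8.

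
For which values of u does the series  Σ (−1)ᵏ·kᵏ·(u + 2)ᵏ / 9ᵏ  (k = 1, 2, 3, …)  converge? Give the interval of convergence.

{-2}

Root test: |a_k|^(1/k) = k/9 → ∞.
The root grows without bound, so R = 0 (convergence only at u = -2).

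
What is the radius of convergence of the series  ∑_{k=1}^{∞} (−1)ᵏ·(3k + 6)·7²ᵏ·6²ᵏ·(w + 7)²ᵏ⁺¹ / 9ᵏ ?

The ratio of consecutive coefficients is [(3(k+1) + 6)/(3k + 6)] · 49·36/9 → 196.
Successive powers of (w + 7) differ by 2, so the series converges when |w + 7|² · 196 < 1, i.e. |w + 7| < √(1/196) = 1/14. So R = 1/14.

R = 1/14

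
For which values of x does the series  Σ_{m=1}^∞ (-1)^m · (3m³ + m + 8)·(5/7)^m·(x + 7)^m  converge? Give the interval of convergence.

(-42/5, -28/5)

By the ratio test, |a_{m+1}/a_m| = [(3(m+1)³ + (m+1) + 8)/(3m³ + m + 8)] · 5/7 → 5/7.
Thus R = 1/(5/7) = 7/5.
Check x = -28/5: the terms do not tend to 0, so the series diverges.
At x = -42/5: the terms have absolute value of order m³, which does not tend to 0, so the series diverges by the divergence test.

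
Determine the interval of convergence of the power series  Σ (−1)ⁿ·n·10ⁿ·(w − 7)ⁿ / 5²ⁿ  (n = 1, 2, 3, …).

Ratio test: |a_{n+1}/a_n| = [(n+1)/n] · 10/25 → 2/5 as n → ∞.
Convergence for |w − 7| · 2/5 < 1, i.e. |w − 7| < 5/2. So R = 5/2.
At w = 19/2: the terms do not tend to 0, so the series diverges.
Endpoint w = 9/2: the n-th term does not approach 0; divergence by the term test.

(9/2, 19/2)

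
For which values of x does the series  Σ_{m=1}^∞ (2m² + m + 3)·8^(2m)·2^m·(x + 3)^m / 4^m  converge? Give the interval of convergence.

(-97/32, -95/32)

The ratio of consecutive coefficients is [(2(m+1)² + (m+1) + 3)/(2m² + m + 3)] · 64·2/4 → 32.
The series converges when 32 · |x + 3| < 1, giving R = 1/32.
Check x = -95/32: the m-th term does not approach 0; divergence by the term test.
Endpoint x = -97/32: the terms have absolute value of order m², which does not tend to 0, so the series diverges by the divergence test.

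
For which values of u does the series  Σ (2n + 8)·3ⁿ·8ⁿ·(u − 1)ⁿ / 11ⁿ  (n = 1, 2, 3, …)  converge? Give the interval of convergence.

By the ratio test, |a_{n+1}/a_n| = [(2(n+1) + 8)/(2n + 8)] · 3·8/11 → 24/11.
The series converges when 24/11 · |u − 1| < 1, giving R = 11/24.
When u = 35/24, the terms have absolute value of order n, which does not tend to 0, so the series diverges by the divergence test.
At u = 13/24: the terms do not tend to 0, so the series diverges.

(13/24, 35/24)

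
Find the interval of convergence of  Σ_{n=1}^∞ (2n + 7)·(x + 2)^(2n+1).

Apply the ratio test: |a_{n+1}| / |a_n| = (2(n+1) + 7)/(2n + 7), which tends to 1 as n → ∞.
Writing y = (x + 2)², the series in y has radius 1, so |x + 2| < √(1) = 1 and R = 1.
At x = -1: the terms have absolute value of order n, which does not tend to 0, so the series diverges by the divergence test.
Check x = -3: the terms have absolute value of order n, which does not tend to 0, so the series diverges by the divergence test.

(-3, -1)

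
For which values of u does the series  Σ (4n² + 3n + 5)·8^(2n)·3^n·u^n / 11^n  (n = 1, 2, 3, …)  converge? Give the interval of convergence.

The ratio of consecutive coefficients is [(4(n+1)² + 3(n+1) + 5)/(4n² + 3n + 5)] · 64·3/11 → 192/11.
The series converges when 192/11 · |u| < 1, giving R = 11/192.
When u = 11/192, the terms have absolute value of order n², which does not tend to 0, so the series diverges by the divergence test.
When u = -11/192, the terms have absolute value of order n², which does not tend to 0, so the series diverges by the divergence test.

(-11/192, 11/192)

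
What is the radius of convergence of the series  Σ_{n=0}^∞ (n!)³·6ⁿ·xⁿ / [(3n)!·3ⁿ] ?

R = 27/2

Apply the ratio test: |a_{n+1}| / |a_n| = (n+1)³/[(3n+1)·(3n+2)·(3n+3)] · 6/3, which tends to 2/27 as n → ∞.
Thus R = 1/(2/27) = 27/2.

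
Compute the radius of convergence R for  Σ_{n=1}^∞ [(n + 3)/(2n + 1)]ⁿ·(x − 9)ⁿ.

Root test: |a_n|^(1/n) = (n + 3)/(2n + 1) → 1/2.
The series converges when 1/2 · |x − 9| < 1, giving R = 2.

R = 2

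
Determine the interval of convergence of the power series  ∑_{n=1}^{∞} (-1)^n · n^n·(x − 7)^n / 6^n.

{7}

Applying the root test, |a_n|^(1/n) = n/6 → ∞.
The root grows without bound, so R = 0 (convergence only at x = 7).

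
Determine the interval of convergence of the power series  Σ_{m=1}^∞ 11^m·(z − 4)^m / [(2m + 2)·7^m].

The ratio of consecutive coefficients is [(2m + 2)/(2(m+1) + 2)] · 11/7 → 11/7.
Thus R = 1/(11/7) = 7/11.
At z = 51/11: comparison with the harmonic series Σ 1/m shows the series diverges.
Check z = 37/11: convergence follows from the alternating series test (terms decrease monotonically to 0).

[37/11, 51/11)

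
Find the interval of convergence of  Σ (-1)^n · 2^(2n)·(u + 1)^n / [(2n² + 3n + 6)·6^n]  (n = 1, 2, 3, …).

[-5/2, 1/2]

By the ratio test, |a_{n+1}/a_n| = [(2n² + 3n + 6)/(2(n+1)² + 3(n+1) + 6)] · 4/6 → 2/3.
The series converges when 2/3 · |u + 1| < 1, giving R = 3/2.
When u = 1/2, the series is dominated by a constant times Σ 1/n², which converges (p = 2 > 1).
When u = -5/2, the series is dominated by a constant times Σ 1/n², which converges (p = 2 > 1).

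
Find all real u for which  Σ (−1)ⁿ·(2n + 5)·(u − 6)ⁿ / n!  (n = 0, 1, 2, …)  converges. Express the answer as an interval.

Ratio test: |a_{n+1}/a_n| = (2(n+1) + 5)/(2n + 5) · 1/(n+1) → 0 as n → ∞.
Since the limit is 0 < 1 for every u, the series converges on all of ℝ and R = ∞.

(−∞, ∞)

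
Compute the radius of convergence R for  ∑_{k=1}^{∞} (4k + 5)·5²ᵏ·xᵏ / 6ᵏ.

R = 6/25

Ratio test: |a_{k+1}/a_k| = [(4(k+1) + 5)/(4k + 5)] · 25/6 → 25/6 as k → ∞.
The series converges when 25/6 · |x| < 1, giving R = 6/25.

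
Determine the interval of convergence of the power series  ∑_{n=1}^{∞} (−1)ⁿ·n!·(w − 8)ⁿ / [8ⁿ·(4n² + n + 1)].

Apply the ratio test: |a_{n+1}| / |a_n| = (n+1) · 1/8 · (4n² + n + 1)/(4(n+1)² + (n+1) + 1), which tends to ∞ as n → ∞.
The terms grow without bound for any (w − 8) ≠ 0, so R = 0 (convergence only at w = 8).

{8}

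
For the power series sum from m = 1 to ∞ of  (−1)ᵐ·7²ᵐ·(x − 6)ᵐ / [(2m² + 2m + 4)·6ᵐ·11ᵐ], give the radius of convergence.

R = 66/49

Apply the ratio test: |a_{m+1}| / |a_m| = [(2m² + 2m + 4)/(2(m+1)² + 2(m+1) + 4)] · 49/(6·11), which tends to 49/66 as m → ∞.
Hence the series converges for |x − 6| < 1/(49/66) = 66/49, so the radius of convergence is 66/49.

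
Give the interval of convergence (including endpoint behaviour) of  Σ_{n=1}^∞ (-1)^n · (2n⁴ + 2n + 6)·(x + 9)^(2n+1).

Ratio test: |a_{n+1}/a_n| = (2(n+1)⁴ + 2(n+1) + 6)/(2n⁴ + 2n + 6) → 1 as n → ∞.
Writing y = (x + 9)², the series in y has radius 1, so |x + 9| < √(1) = 1 and R = 1.
Check x = -8: the terms do not tend to 0, so the series diverges.
At x = -10: the n-th term does not approach 0; divergence by the term test.

(-10, -8)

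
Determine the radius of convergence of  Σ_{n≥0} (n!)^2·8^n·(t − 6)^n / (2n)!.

The ratio of consecutive coefficients is (n+1)²/[(2n+1)·(2n+2)] · 8 → 2.
Hence the series converges for |t − 6| < 1/(2) = 1/2, so the radius of convergence is 1/2.

R = 1/2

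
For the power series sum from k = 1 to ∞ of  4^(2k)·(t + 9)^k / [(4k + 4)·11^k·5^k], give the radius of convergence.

The ratio of consecutive coefficients is [(4k + 4)/(4(k+1) + 4)] · 16/(11·5) → 16/55.
Convergence for |t + 9| · 16/55 < 1, i.e. |t + 9| < 55/16. So R = 55/16.

R = 55/16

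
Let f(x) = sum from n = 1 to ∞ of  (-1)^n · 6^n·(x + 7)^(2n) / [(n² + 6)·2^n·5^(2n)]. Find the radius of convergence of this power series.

Ratio test: |a_{n+1}/a_n| = [(n² + 6)/((n+1)² + 6)] · 6/(2·25) → 3/25 as n → ∞.
Writing y = (x + 7)², the series in y has radius 25/3, so |x + 7| < √(25/3) and R = 5√3/3.

R = 5√3/3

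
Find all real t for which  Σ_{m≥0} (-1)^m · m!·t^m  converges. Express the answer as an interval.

Ratio test: |a_{m+1}/a_m| = (m+1) → ∞ as m → ∞.
The terms grow without bound for any t ≠ 0, so R = 0 (convergence only at t = 0).

{0}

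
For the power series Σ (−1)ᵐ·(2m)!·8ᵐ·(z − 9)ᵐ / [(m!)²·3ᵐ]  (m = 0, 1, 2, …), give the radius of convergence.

R = 3/32

Ratio test: |a_{m+1}/a_m| = (2m+1)·(2m+2)/(m+1)² · 8/3 → 32/3 as m → ∞.
The series converges when 32/3 · |z − 9| < 1, giving R = 3/32.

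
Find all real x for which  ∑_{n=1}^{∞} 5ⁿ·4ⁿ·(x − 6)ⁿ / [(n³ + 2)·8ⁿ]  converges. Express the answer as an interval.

Apply the ratio test: |a_{n+1}| / |a_n| = [(n³ + 2)/((n+1)³ + 2)] · 5·4/8, which tends to 5/2 as n → ∞.
Thus R = 1/(5/2) = 2/5.
When x = 32/5, absolute convergence follows by limit comparison with Σ 1/n³.
When x = 28/5, the series is dominated by a constant times Σ 1/n³, which converges (p = 3 > 1).

[28/5, 32/5]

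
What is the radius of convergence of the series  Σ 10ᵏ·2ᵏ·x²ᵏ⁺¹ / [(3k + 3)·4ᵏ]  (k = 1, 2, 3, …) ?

R = √5/5

The ratio of consecutive coefficients is [(3k + 3)/(3(k+1) + 3)] · 10·2/4 → 5.
Since the exponent of x increases by 2 each term, convergence requires |x|² < 1/5, hence R = √5/5.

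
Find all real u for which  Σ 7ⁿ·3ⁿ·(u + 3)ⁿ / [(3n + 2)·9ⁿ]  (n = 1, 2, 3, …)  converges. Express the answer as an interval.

[-24/7, -18/7)

The ratio of consecutive coefficients is [(3n + 2)/(3(n+1) + 2)] · 7·3/9 → 7/3.
Thus R = 1/(7/3) = 3/7.
Check u = -18/7: the terms are asymptotic to a nonzero constant times 1/n, so the series diverges by limit comparison with Σ 1/n.
When u = -24/7, an alternating series whose terms decrease to 0 in absolute value, so it converges by the Leibniz criterion.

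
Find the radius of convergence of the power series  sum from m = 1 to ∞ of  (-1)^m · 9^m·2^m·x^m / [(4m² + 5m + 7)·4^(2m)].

The ratio of consecutive coefficients is [(4m² + 5m + 7)/(4(m+1)² + 5(m+1) + 7)] · 9·2/16 → 9/8.
Hence the series converges for |x| < 1/(9/8) = 8/9, so the radius of convergence is 8/9.

R = 8/9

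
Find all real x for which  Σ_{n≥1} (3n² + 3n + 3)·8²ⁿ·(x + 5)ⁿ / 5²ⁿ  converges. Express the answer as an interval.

(-345/64, -295/64)

Apply the ratio test: |a_{n+1}| / |a_n| = [(3(n+1)² + 3(n+1) + 3)/(3n² + 3n + 3)] · 64/25, which tends to 64/25 as n → ∞.
The series converges when 64/25 · |x + 5| < 1, giving R = 25/64.
When x = -295/64, the terms have absolute value of order n², which does not tend to 0, so the series diverges by the divergence test.
Check x = -345/64: the n-th term does not approach 0; divergence by the term test.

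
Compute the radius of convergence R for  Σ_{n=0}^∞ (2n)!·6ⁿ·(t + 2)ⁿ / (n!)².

R = 1/24

By the ratio test, |a_{n+1}/a_n| = (2n+1)·(2n+2)/(n+1)² · 6 → 24.
Hence the series converges for |t + 2| < 1/(24) = 1/24, so the radius of convergence is 1/24.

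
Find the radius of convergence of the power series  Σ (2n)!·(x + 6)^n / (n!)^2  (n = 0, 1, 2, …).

R = 1/4

Apply the ratio test: |a_{n+1}| / |a_n| = (2n+1)·(2n+2)/(n+1)², which tends to 4 as n → ∞.
Hence the series converges for |x + 6| < 1/(4) = 1/4, so the radius of convergence is 1/4.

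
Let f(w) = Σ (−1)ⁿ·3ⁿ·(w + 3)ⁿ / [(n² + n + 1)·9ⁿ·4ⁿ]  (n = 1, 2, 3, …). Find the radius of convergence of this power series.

R = 12

By the ratio test, |a_{n+1}/a_n| = [(n² + n + 1)/((n+1)² + (n+1) + 1)] · 3/(9·4) → 1/12.
Convergence for |w + 3| · 1/12 < 1, i.e. |w + 3| < 12. So R = 12.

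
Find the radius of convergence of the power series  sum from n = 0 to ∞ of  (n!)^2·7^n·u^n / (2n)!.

R = 4/7

The ratio of consecutive coefficients is (n+1)²/[(2n+1)·(2n+2)] · 7 → 7/4.
Hence the series converges for |u| < 1/(7/4) = 4/7, so the radius of convergence is 4/7.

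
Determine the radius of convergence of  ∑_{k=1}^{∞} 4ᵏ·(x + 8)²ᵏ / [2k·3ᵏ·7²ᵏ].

R = 7√3/2

Apply the ratio test: |a_{k+1}| / |a_k| = [2k/2(k+1)] · 4/(3·49), which tends to 4/147 as k → ∞.
Successive powers of (x + 8) differ by 2, so the series converges when |x + 8|² · 4/147 < 1, i.e. |x + 8| < √(147/4). So R = 7√3/2.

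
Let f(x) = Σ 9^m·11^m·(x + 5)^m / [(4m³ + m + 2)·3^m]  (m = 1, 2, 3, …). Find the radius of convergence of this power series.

The ratio of consecutive coefficients is [(4m³ + m + 2)/(4(m+1)³ + (m+1) + 2)] · 9·11/3 → 33.
The series converges when 33 · |x + 5| < 1, giving R = 1/33.

R = 1/33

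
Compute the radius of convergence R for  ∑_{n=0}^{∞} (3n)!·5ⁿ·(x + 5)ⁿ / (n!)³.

R = 1/135

Ratio test: |a_{n+1}/a_n| = (3n+1)·(3n+2)·(3n+3)/(n+1)³ · 5 → 135 as n → ∞.
Hence the series converges for |x + 5| < 1/(135) = 1/135, so the radius of convergence is 1/135.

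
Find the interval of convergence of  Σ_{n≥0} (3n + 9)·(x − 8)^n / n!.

(−∞, ∞)

By the ratio test, |a_{n+1}/a_n| = (3(n+1) + 9)/(3n + 9) · 1/(n+1) → 0.
Since the limit is 0 < 1 for every x, the series converges on all of ℝ and R = ∞.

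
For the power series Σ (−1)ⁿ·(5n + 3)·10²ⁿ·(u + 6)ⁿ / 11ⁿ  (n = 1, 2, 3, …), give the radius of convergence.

Apply the ratio test: |a_{n+1}| / |a_n| = [(5(n+1) + 3)/(5n + 3)] · 100/11, which tends to 100/11 as n → ∞.
Thus R = 1/(100/11) = 11/100.

R = 11/100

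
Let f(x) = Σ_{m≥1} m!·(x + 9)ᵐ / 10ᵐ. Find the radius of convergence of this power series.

R = 0

By the ratio test, |a_{m+1}/a_m| = (m+1) · 1/10 → ∞.
The terms grow without bound for any (x + 9) ≠ 0, so R = 0 (convergence only at x = -9).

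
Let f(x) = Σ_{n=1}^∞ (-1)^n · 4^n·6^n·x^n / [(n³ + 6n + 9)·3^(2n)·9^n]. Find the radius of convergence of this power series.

Ratio test: |a_{n+1}/a_n| = [(n³ + 6n + 9)/((n+1)³ + 6(n+1) + 9)] · 4·6/(9·9) → 8/27 as n → ∞.
Thus R = 1/(8/27) = 27/8.

R = 27/8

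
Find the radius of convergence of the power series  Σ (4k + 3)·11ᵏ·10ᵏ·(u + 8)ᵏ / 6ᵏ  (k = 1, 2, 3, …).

Apply the ratio test: |a_{k+1}| / |a_k| = [(4(k+1) + 3)/(4k + 3)] · 11·10/6, which tends to 55/3 as k → ∞.
Thus R = 1/(55/3) = 3/55.

R = 3/55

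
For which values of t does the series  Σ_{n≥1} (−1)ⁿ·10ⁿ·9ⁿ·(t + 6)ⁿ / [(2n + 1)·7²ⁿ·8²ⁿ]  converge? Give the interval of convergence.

(-1838/45, 1298/45]

By the ratio test, |a_{n+1}/a_n| = [(2n + 1)/(2(n+1) + 1)] · 10·9/(49·64) → 45/1568.
Thus R = 1/(45/1568) = 1568/45.
Check t = 1298/45: an alternating series whose terms decrease to 0 in absolute value, so it converges by the Leibniz criterion.
When t = -1838/45, the terms behave like c/n; limit comparison with the harmonic series gives divergence.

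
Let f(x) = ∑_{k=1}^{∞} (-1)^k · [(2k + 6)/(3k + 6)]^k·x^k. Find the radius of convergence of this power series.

Applying the root test, |a_k|^(1/k) = (2k + 6)/(3k + 6) → 2/3.
Hence the series converges for |x| < 1/(2/3) = 3/2, so the radius of convergence is 3/2.

R = 3/2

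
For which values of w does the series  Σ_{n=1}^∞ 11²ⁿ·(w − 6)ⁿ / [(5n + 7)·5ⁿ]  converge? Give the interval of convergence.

By the ratio test, |a_{n+1}/a_n| = [(5n + 7)/(5(n+1) + 7)] · 121/5 → 121/5.
Hence the series converges for |w − 6| < 1/(121/5) = 5/121, so the radius of convergence is 5/121.
Check w = 731/121: comparison with the harmonic series Σ 1/n shows the series diverges.
At w = 721/121: the terms alternate in sign and decrease monotonically to 0 in absolute value (size ~ c/n), so the alternating series test gives convergence.

[721/121, 731/121)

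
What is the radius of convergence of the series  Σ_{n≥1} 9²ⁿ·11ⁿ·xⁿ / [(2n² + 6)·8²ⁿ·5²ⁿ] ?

Apply the ratio test: |a_{n+1}| / |a_n| = [(2n² + 6)/(2(n+1)² + 6)] · 81·11/(64·25), which tends to 891/1600 as n → ∞.
Convergence for |x| · 891/1600 < 1, i.e. |x| < 1600/891. So R = 1600/891.

R = 1600/891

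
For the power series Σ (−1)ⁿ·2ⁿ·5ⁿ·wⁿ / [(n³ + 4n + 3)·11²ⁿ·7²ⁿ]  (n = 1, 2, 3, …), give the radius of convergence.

R = 5929/10

Apply the ratio test: |a_{n+1}| / |a_n| = [(n³ + 4n + 3)/((n+1)³ + 4(n+1) + 3)] · 2·5/(121·49), which tends to 10/5929 as n → ∞.
The series converges when 10/5929 · |w| < 1, giving R = 5929/10.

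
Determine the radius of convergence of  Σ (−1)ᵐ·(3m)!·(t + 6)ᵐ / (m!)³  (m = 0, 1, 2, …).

R = 1/27

The ratio of consecutive coefficients is (3m+1)·(3m+2)·(3m+3)/(m+1)³ → 27.
The series converges when 27 · |t + 6| < 1, giving R = 1/27.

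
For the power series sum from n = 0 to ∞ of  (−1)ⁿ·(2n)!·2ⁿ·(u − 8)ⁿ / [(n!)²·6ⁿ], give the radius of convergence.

Apply the ratio test: |a_{n+1}| / |a_n| = (2n+1)·(2n+2)/(n+1)² · 2/6, which tends to 4/3 as n → ∞.
Hence the series converges for |u − 8| < 1/(4/3) = 3/4, so the radius of convergence is 3/4.

R = 3/4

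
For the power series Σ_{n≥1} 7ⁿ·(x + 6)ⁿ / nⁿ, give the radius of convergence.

By the Cauchy root test, |a_n|^(1/n) = 7/n → 0.
Since the n-th root of |a_n| tends to 0, the series converges for all real x; R = ∞.

R = ∞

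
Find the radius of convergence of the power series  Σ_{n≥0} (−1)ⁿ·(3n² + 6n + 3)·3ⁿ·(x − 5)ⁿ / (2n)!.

Apply the ratio test: |a_{n+1}| / |a_n| = (3(n+1)² + 6(n+1) + 3)/(3n² + 6n + 3) · 3 · 1/[(2n+1)·(2n+2)], which tends to 0 as n → ∞.
The limit is 0, so the series converges for all x; R = ∞.

R = ∞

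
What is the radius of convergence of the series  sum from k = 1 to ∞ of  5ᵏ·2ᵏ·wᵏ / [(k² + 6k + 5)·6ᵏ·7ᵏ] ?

R = 21/5

The ratio of consecutive coefficients is [(k² + 6k + 5)/((k+1)² + 6(k+1) + 5)] · 5·2/(6·7) → 5/21.
Thus R = 1/(5/21) = 21/5.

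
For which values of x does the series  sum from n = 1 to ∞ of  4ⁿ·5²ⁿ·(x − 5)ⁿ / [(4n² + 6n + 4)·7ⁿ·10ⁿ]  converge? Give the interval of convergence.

By the ratio test, |a_{n+1}/a_n| = [(4n² + 6n + 4)/(4(n+1)² + 6(n+1) + 4)] · 4·25/(7·10) → 10/7.
The series converges when 10/7 · |x − 5| < 1, giving R = 7/10.
When x = 57/10, the series is dominated by a constant times Σ 1/n², which converges (p = 2 > 1).
Endpoint x = 43/10: absolute convergence follows by limit comparison with Σ 1/n².

[43/10, 57/10]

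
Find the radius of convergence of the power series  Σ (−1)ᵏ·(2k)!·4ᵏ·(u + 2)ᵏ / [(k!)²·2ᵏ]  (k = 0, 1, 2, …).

The ratio of consecutive coefficients is (2k+1)·(2k+2)/(k+1)² · 4/2 → 8.
The series converges when 8 · |u + 2| < 1, giving R = 1/8.

R = 1/8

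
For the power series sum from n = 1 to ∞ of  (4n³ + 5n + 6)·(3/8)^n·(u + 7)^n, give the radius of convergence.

R = 8/3

The ratio of consecutive coefficients is [(4(n+1)³ + 5(n+1) + 6)/(4n³ + 5n + 6)] · 3/8 → 3/8.
Hence the series converges for |u + 7| < 1/(3/8) = 8/3, so the radius of convergence is 8/3.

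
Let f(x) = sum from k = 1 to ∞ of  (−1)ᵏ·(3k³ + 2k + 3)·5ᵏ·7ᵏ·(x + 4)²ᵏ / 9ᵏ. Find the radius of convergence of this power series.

R = 3√35/35

Ratio test: |a_{k+1}/a_k| = [(3(k+1)³ + 2(k+1) + 3)/(3k³ + 2k + 3)] · 5·7/9 → 35/9 as k → ∞.
Since the exponent of (x + 4) increases by 2 each term, convergence requires |x + 4|² < 9/35, hence R = 3√35/35.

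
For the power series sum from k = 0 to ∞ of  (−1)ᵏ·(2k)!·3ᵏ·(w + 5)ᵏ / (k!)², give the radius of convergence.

Apply the ratio test: |a_{k+1}| / |a_k| = (2k+1)·(2k+2)/(k+1)² · 3, which tends to 12 as k → ∞.
The series converges when 12 · |w + 5| < 1, giving R = 1/12.

R = 1/12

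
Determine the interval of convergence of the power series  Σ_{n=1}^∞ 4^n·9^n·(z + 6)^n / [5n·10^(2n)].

[-79/9, -29/9)

Ratio test: |a_{n+1}/a_n| = [5n/5(n+1)] · 4·9/100 → 9/25 as n → ∞.
Thus R = 1/(9/25) = 25/9.
When z = -29/9, the terms behave like c/n; limit comparison with the harmonic series gives divergence.
At z = -79/9: the terms alternate in sign and decrease monotonically to 0 in absolute value (size ~ c/n), so the alternating series test gives convergence.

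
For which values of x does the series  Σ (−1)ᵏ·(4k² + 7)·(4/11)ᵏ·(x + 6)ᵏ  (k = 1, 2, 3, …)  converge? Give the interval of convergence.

Ratio test: |a_{k+1}/a_k| = [(4(k+1)² + 7)/(4k² + 7)] · 4/11 → 4/11 as k → ∞.
Hence the series converges for |x + 6| < 1/(4/11) = 11/4, so the radius of convergence is 11/4.
At x = -13/4: the terms do not tend to 0, so the series diverges.
Check x = -35/4: the terms do not tend to 0, so the series diverges.

(-35/4, -13/4)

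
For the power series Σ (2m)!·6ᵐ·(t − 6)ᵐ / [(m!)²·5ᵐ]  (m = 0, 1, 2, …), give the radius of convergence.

The ratio of consecutive coefficients is (2m+1)·(2m+2)/(m+1)² · 6/5 → 24/5.
Thus R = 1/(24/5) = 5/24.

R = 5/24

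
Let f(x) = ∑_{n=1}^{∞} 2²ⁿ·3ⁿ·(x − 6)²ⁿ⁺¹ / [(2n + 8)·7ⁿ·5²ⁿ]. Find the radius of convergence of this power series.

Apply the ratio test: |a_{n+1}| / |a_n| = [(2n + 8)/(2(n+1) + 8)] · 4·3/(7·25), which tends to 12/175 as n → ∞.
Writing y = (x − 6)², the series in y has radius 175/12, so |x − 6| < √(175/12) and R = 5√21/6.

R = 5√21/6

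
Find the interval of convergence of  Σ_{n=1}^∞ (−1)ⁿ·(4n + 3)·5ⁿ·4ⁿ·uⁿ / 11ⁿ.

Apply the ratio test: |a_{n+1}| / |a_n| = [(4(n+1) + 3)/(4n + 3)] · 5·4/11, which tends to 20/11 as n → ∞.
Convergence for |u| · 20/11 < 1, i.e. |u| < 11/20. So R = 11/20.
When u = 11/20, the terms do not tend to 0, so the series diverges.
Check u = -11/20: the terms do not tend to 0, so the series diverges.

(-11/20, 11/20)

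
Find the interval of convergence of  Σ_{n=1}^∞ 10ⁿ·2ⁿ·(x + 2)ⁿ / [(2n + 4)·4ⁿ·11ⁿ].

By the ratio test, |a_{n+1}/a_n| = [(2n + 4)/(2(n+1) + 4)] · 10·2/(4·11) → 5/11.
The series converges when 5/11 · |x + 2| < 1, giving R = 11/5.
Check x = 1/5: the terms behave like c/n; limit comparison with the harmonic series gives divergence.
Endpoint x = -21/5: an alternating series whose terms decrease to 0 in absolute value, so it converges by the Leibniz criterion.

[-21/5, 1/5)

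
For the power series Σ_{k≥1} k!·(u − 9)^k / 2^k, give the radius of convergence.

R = 0

Apply the ratio test: |a_{k+1}| / |a_k| = (k+1) · 1/2, which tends to ∞ as k → ∞.
Since the ratio → ∞, the series diverges for every u ≠ 9, and R = 0.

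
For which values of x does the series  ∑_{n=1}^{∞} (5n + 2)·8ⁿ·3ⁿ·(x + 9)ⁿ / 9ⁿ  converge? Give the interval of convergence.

(-75/8, -69/8)

Apply the ratio test: |a_{n+1}| / |a_n| = [(5(n+1) + 2)/(5n + 2)] · 8·3/9, which tends to 8/3 as n → ∞.
Thus R = 1/(8/3) = 3/8.
Endpoint x = -69/8: the n-th term does not approach 0; divergence by the term test.
Endpoint x = -75/8: the terms do not tend to 0, so the series diverges.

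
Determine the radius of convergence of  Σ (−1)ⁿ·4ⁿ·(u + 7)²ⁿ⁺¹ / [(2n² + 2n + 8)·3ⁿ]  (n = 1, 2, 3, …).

R = √3/2

By the ratio test, |a_{n+1}/a_n| = [(2n² + 2n + 8)/(2(n+1)² + 2(n+1) + 8)] · 4/3 → 4/3.
Successive powers of (u + 7) differ by 2, so the series converges when |u + 7|² · 4/3 < 1, i.e. |u + 7| < √(3/4). So R = √3/2.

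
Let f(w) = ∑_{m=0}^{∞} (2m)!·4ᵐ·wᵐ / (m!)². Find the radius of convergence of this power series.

Ratio test: |a_{m+1}/a_m| = (2m+1)·(2m+2)/(m+1)² · 4 → 16 as m → ∞.
Convergence for |w| · 16 < 1, i.e. |w| < 1/16. So R = 1/16.

R = 1/16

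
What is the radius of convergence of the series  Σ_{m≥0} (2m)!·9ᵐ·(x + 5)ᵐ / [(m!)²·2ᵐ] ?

R = 1/18

The ratio of consecutive coefficients is (2m+1)·(2m+2)/(m+1)² · 9/2 → 18.
Hence the series converges for |x + 5| < 1/(18) = 1/18, so the radius of convergence is 1/18.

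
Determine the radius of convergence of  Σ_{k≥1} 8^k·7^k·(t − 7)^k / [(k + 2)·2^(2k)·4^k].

By the ratio test, |a_{k+1}/a_k| = [(k + 2)/((k+1) + 2)] · 8·7/(4·4) → 7/2.
Convergence for |t − 7| · 7/2 < 1, i.e. |t − 7| < 2/7. So R = 2/7.

R = 2/7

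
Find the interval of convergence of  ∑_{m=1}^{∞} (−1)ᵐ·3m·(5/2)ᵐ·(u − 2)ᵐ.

Apply the ratio test: |a_{m+1}| / |a_m| = [3(m+1)/3m] · 5/2, which tends to 5/2 as m → ∞.
Hence the series converges for |u − 2| < 1/(5/2) = 2/5, so the radius of convergence is 2/5.
Endpoint u = 12/5: the m-th term does not approach 0; divergence by the term test.
When u = 8/5, the terms have absolute value of order m, which does not tend to 0, so the series diverges by the divergence test.

(8/5, 12/5)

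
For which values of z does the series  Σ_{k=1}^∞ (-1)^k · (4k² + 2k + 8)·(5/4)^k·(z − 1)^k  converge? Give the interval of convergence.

Apply the ratio test: |a_{k+1}| / |a_k| = [(4(k+1)² + 2(k+1) + 8)/(4k² + 2k + 8)] · 5/4, which tends to 5/4 as k → ∞.
Thus R = 1/(5/4) = 4/5.
At z = 9/5: the terms do not tend to 0, so the series diverges.
Check z = 1/5: the terms have absolute value of order k², which does not tend to 0, so the series diverges by the divergence test.

(1/5, 9/5)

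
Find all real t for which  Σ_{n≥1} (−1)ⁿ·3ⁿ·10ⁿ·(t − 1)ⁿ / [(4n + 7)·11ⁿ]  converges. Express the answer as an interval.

By the ratio test, |a_{n+1}/a_n| = [(4n + 7)/(4(n+1) + 7)] · 3·10/11 → 30/11.
Convergence for |t − 1| · 30/11 < 1, i.e. |t − 1| < 11/30. So R = 11/30.
Check t = 41/30: an alternating series whose terms decrease to 0 in absolute value, so it converges by the Leibniz criterion.
Check t = 19/30: the terms behave like c/n; limit comparison with the harmonic series gives divergence.

(19/30, 41/30]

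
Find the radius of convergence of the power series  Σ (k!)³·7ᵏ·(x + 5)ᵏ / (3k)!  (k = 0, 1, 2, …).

R = 27/7

The ratio of consecutive coefficients is (k+1)³/[(3k+1)·(3k+2)·(3k+3)] · 7 → 7/27.
The series converges when 7/27 · |x + 5| < 1, giving R = 27/7.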